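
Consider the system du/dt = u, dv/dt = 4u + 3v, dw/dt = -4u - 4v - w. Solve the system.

u(t) = c_2e^(t), v(t) = c_1e^(3t) - 2c_2e^(t), w(t) = -c_1e^(3t) + 2c_2e^(t) + c_3e^(-t)

Coefficient matrix A = [[1, 0, 0], [4, 3, 0], [-4, -4, -1]].
det(A - λI) = 0 gives eigenvalues λ = 3, 1, -1.
For λ=3: eigenvector (0,1,-1).
For λ=1: eigenvector (1,-2,2).
For λ=-1: eigenvector (0,0,1).
General solution: c_1e^(3t)(0,1,-1) + c_2e^(t)(1,-2,2) + c_3e^(-t)(0,0,1).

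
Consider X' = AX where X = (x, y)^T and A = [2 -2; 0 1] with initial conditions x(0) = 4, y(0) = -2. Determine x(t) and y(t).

x(t) = 8e^(2t) - 4e^(t), y(t) = -2e^(t)

Coefficient matrix A = [[2, -2], [0, 1]].
Characteristic polynomial det(A - λI) = λ^2 - 3λ + 2 = 0.
Eigenvalues λ = 2, 1.
For λ=2: (A-λI) row 1 is [0, -2], so an eigenvector is (-1, 0).
For λ=1: (A-λI) row 1 is [1, -2], so an eigenvector is (-2, -1).
General solution: C_1e^(2t)(-1,0) + C_2e^(t)(-2,-1).
Applying x(0)=4, y(0)=-2 gives C_1=-8, C_2=2.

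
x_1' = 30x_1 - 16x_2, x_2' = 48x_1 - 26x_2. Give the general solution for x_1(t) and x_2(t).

x_1(t) = -2c_1e^(6t) + c_2e^(-2t), x_2(t) = -3c_1e^(6t) + 2c_2e^(-2t)

Coefficient matrix A = [[30, -16], [48, -26]].
Characteristic polynomial det(A - λI) = λ^2 - 4λ - 12 = 0.
Eigenvalues λ = 6, -2.
For λ=6: (A-λI) row 1 is [24, -16], so an eigenvector is (-2, -3).
For λ=-2: (A-λI) row 1 is [32, -16], so an eigenvector is (1, 2).
General solution: c_1e^(6t)(-2,-3) + c_2e^(-2t)(1,2).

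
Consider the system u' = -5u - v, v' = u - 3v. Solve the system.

u(t) = -K_1e^(-4t) - K_2te^(-4t) - 2K_2e^(-4t), v(t) = K_1e^(-4t) + K_2te^(-4t) + 3K_2e^(-4t)

Coefficient matrix A = [[-5, -1], [1, -3]].
Characteristic polynomial det(A - λI) = λ^2 + 8λ + 16 = 0.
Single eigenvalue λ = -4 with algebraic multiplicity 2.
Eigenvector v = (-1,1); generalized eigenvector w with (A-λI)w=v is (-2,3).
General solution: e^(-4t)[K_1·v + K_2·(t·v + w)].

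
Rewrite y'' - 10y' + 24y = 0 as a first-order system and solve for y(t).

y(t) = C_1e^(4t) + C_2e^(6t)

Let x_1 = y, x_2 = y'. Then x_1' = x_2 and x_2' = -24x_1 + 10x_2.
A = [[0,1],[-24,10]]; det(A-λI) = λ^2 - 10λ + 24.
Eigenvalues λ = 4, 6 with eigenvectors (1,4), (1,6).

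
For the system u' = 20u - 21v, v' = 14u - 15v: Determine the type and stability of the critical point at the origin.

saddle

A = [[20,-21],[14,-15]]; det(A-λI) = λ^2 - 5λ - 6.
λ = 6, -1: opposite signs.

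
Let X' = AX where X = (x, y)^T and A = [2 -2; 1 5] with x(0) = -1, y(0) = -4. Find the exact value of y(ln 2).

-104

A = [[2,-2],[1,5]]; eigenvalues λ = 4, 3.
Eigenvectors: (-1,1) for λ=4, (-2,1) for λ=3.
From the initial condition, c_1 = -9, c_2 = 5.
y(ln 2) = (-9)(2^4)(1) + (5)(2^3)(1) = -104.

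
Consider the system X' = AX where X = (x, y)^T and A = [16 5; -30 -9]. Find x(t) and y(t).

x(t) = K_1e^(t) + K_2e^(6t), y(t) = -3K_1e^(t) - 2K_2e^(6t)

Coefficient matrix A = [[16, 5], [-30, -9]].
Characteristic polynomial det(A - λI) = λ^2 - 7λ + 6 = 0.
Eigenvalues λ = 1, 6.
For λ=1: (A-λI) row 1 is [15, 5], so an eigenvector is (1, -3).
For λ=6: (A-λI) row 1 is [10, 5], so an eigenvector is (1, -2).
General solution: K_1e^(t)(1,-3) + K_2e^(6t)(1,-2).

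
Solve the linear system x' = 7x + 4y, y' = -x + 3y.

x(t) = 2c_1e^(5t) + 2c_2te^(5t) + 3c_2e^(5t), y(t) = -c_1e^(5t) - c_2te^(5t) - c_2e^(5t)

Coefficient matrix A = [[7, 4], [-1, 3]].
Characteristic polynomial det(A - λI) = λ^2 - 10λ + 25 = 0.
Single eigenvalue λ = 5 with algebraic multiplicity 2.
Eigenvector v = (2,-1); generalized eigenvector w with (A-λI)w=v is (3,-1).
General solution: e^(5t)[c_1·v + c_2·(t·v + w)].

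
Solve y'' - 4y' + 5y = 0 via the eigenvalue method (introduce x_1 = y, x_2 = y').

Let x_1 = y, x_2 = y'. Then x_1' = x_2 and x_2' = -5x_1 + 4x_2.
A = [[0,1],[-5,4]]; det(A-λI) = λ^2 - 4λ + 5.
Eigenvalues λ = 2 ± i.

y(t) = C_1e^(2t)cos(t) + C_2e^(2t)sin(t)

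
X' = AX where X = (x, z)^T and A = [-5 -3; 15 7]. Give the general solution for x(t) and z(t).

x(t) = -C_1e^(t)sin(3t) + C_2e^(t)cos(3t), z(t) = 2C_1e^(t)sin(3t) + C_1e^(t)cos(3t) + C_2e^(t)sin(3t) - 2C_2e^(t)cos(3t)

Coefficient matrix A = [[-5, -3], [15, 7]].
Characteristic polynomial det(A - λI) = λ^2 - 2λ + 10 = 0.
Eigenvalues λ = 1 ± 3i (complex conjugate pair).
For λ=1+3i: an eigenvector is (0,1) - i(-1,2) = (0 + i, 1 - 2i).
A real fundamental pair from Re and Im of e^((1+3i)t)v: X_1 = e^(t)(cos(3t)·(0,1) + sin(3t)·(-1,2)), X_2 = e^(t)(sin(3t)·(0,1) - cos(3t)·(-1,2)).
General solution: C_1X_1 + C_2X_2.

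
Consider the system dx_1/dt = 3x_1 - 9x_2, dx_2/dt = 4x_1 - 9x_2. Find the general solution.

Coefficient matrix A = [[3, -9], [4, -9]].
Characteristic polynomial det(A - λI) = λ^2 + 6λ + 9 = 0.
Single eigenvalue λ = -3 with algebraic multiplicity 2.
Eigenvector v = (-3,-2); generalized eigenvector w with (A-λI)w=v is (1,1).
General solution: e^(-3t)[C_1·v + C_2·(t·v + w)].

x_1(t) = -3C_1e^(-3t) - 3C_2te^(-3t) + C_2e^(-3t), x_2(t) = -2C_1e^(-3t) - 2C_2te^(-3t) + C_2e^(-3t)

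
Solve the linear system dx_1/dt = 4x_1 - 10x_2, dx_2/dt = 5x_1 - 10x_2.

Coefficient matrix A = [[4, -10], [5, -10]].
Characteristic polynomial det(A - λI) = λ^2 + 6λ + 10 = 0.
Eigenvalues λ = -3 ± i (complex conjugate pair).
For λ=-3+i: an eigenvector is (-3,-2) - i(-1,-1) = (-3 + i, -2 + i).
A real fundamental pair from Re and Im of e^((-3+i)t)v: X_1 = e^(-3t)(cos(t)·(-3,-2) + sin(t)·(-1,-1)), X_2 = e^(-3t)(sin(t)·(-3,-2) - cos(t)·(-1,-1)).
General solution: c_1X_1 + c_2X_2.

x_1(t) = -c_1e^(-3t)sin(t) - 3c_1e^(-3t)cos(t) - 3c_2e^(-3t)sin(t) + c_2e^(-3t)cos(t), x_2(t) = -c_1e^(-3t)sin(t) - 2c_1e^(-3t)cos(t) - 2c_2e^(-3t)sin(t) + c_2e^(-3t)cos(t)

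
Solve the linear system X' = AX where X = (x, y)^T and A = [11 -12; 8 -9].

Coefficient matrix A = [[11, -12], [8, -9]].
Characteristic polynomial det(A - λI) = λ^2 - 2λ - 3 = 0.
Eigenvalues λ = -1, 3.
For λ=-1: (A-λI) row 1 is [12, -12], so an eigenvector is (1, 1).
For λ=3: (A-λI) row 1 is [8, -12], so an eigenvector is (-3, -2).
General solution: K_1e^(-t)(1,1) + K_2e^(3t)(-3,-2).

x(t) = K_1e^(-t) - 3K_2e^(3t), y(t) = K_1e^(-t) - 2K_2e^(3t)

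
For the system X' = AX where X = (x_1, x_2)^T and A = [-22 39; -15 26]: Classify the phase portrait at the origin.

A = [[-22,39],[-15,26]]; det(A-λI) = λ^2 - 4λ + 13.
λ = 2 ± 3i: positive real part.

unstable spiral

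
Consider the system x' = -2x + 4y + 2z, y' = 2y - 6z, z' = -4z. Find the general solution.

Coefficient matrix A = [[-2, 4, 2], [0, 2, -6], [0, 0, -4]].
det(A - λI) = 0 gives eigenvalues λ = -4, -2, 2.
For λ=-4: eigenvector (-3,1,1).
For λ=-2: eigenvector (1,0,0).
For λ=2: eigenvector (-1,-1,0).
General solution: c_1e^(-4t)(-3,1,1) + c_2e^(-2t)(1,0,0) + c_3e^(2t)(-1,-1,0).

x(t) = -3c_1e^(-4t) + c_2e^(-2t) - c_3e^(2t), y(t) = c_1e^(-4t) - c_3e^(2t), z(t) = c_1e^(-4t)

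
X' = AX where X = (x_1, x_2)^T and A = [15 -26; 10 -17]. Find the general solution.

x_1(t) = 3K_1e^(-t)sin(2t) + 2K_1e^(-t)cos(2t) + 2K_2e^(-t)sin(2t) - 3K_2e^(-t)cos(2t), x_2(t) = 2K_1e^(-t)sin(2t) + K_1e^(-t)cos(2t) + K_2e^(-t)sin(2t) - 2K_2e^(-t)cos(2t)

Coefficient matrix A = [[15, -26], [10, -17]].
Characteristic polynomial det(A - λI) = λ^2 + 2λ + 5 = 0.
Eigenvalues λ = -1 ± 2i (complex conjugate pair).
For λ=-1+2i: an eigenvector is (2,1) - i(3,2) = (2 - 3i, 1 - 2i).
A real fundamental pair from Re and Im of e^((-1+2i)t)v: X_1 = e^(-t)(cos(2t)·(2,1) + sin(2t)·(3,2)), X_2 = e^(-t)(sin(2t)·(2,1) - cos(2t)·(3,2)).
General solution: K_1X_1 + K_2X_2.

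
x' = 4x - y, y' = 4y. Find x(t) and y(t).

Coefficient matrix A = [[4, -1], [0, 4]].
Characteristic polynomial det(A - λI) = λ^2 - 8λ + 16 = 0.
Single eigenvalue λ = 4 with algebraic multiplicity 2.
Eigenvector v = (-1,0); generalized eigenvector w with (A-λI)w=v is (1,1).
General solution: e^(4t)[c_1·v + c_2·(t·v + w)].

x(t) = -c_1e^(4t) - c_2te^(4t) + c_2e^(4t), y(t) = c_2e^(4t)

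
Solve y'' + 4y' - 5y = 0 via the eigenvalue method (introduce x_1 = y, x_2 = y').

y(t) = c_1e^(-5t) + c_2e^(t)

Let x_1 = y, x_2 = y'. Then x_1' = x_2 and x_2' = 5x_1 - 4x_2.
A = [[0,1],[5,-4]]; det(A-λI) = λ^2 + 4λ - 5.
Eigenvalues λ = -5, 1 with eigenvectors (1,-5), (1,1).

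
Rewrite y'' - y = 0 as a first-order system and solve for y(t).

Let x_1 = y, x_2 = y'. Then x_1' = x_2 and x_2' = x_1.
A = [[0,1],[1,0]]; det(A-λI) = λ^2 - 1.
Eigenvalues λ = 1, -1 with eigenvectors (1,1), (1,-1).

y(t) = c_1e^(t) + c_2e^(-t)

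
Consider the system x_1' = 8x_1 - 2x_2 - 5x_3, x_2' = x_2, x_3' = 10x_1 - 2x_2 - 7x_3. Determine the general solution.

x_1(t) = c_1e^(-2t) + c_2e^(t) - c_3e^(3t), x_2(t) = c_2e^(t), x_3(t) = 2c_1e^(-2t) + c_2e^(t) - c_3e^(3t)

Coefficient matrix A = [[8, -2, -5], [0, 1, 0], [10, -2, -7]].
det(A - λI) = 0 gives eigenvalues λ = -2, 1, 3.
For λ=-2: eigenvector (1,0,2).
For λ=1: eigenvector (1,1,1).
For λ=3: eigenvector (-1,0,-1).
General solution: c_1e^(-2t)(1,0,2) + c_2e^(t)(1,1,1) + c_3e^(3t)(-1,0,-1).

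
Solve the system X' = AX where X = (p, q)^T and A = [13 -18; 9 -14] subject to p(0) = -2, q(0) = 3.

Coefficient matrix A = [[13, -18], [9, -14]].
Characteristic polynomial det(A - λI) = λ^2 + λ - 20 = 0.
Eigenvalues λ = 4, -5.
For λ=4: (A-λI) row 1 is [9, -18], so an eigenvector is (-2, -1).
For λ=-5: (A-λI) row 1 is [18, -18], so an eigenvector is (-1, -1).
General solution: K_1e^(4t)(-2,-1) + K_2e^(-5t)(-1,-1).
Applying p(0)=-2, q(0)=3 gives K_1=5, K_2=-8.

p(t) = -10e^(4t) + 8e^(-5t), q(t) = -5e^(4t) + 8e^(-5t)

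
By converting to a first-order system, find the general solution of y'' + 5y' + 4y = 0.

Let x_1 = y, x_2 = y'. Then x_1' = x_2 and x_2' = -4x_1 - 5x_2.
A = [[0,1],[-4,-5]]; det(A-λI) = λ^2 + 5λ + 4.
Eigenvalues λ = -1, -4 with eigenvectors (1,-1), (1,-4).

y(t) = K_1e^(-t) + K_2e^(-4t)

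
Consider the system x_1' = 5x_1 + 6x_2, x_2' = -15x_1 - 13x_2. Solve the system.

x_1(t) = -K_1e^(-4t)sin(3t) - K_1e^(-4t)cos(3t) - K_2e^(-4t)sin(3t) + K_2e^(-4t)cos(3t), x_2(t) = 2K_1e^(-4t)sin(3t) + K_1e^(-4t)cos(3t) + K_2e^(-4t)sin(3t) - 2K_2e^(-4t)cos(3t)

Coefficient matrix A = [[5, 6], [-15, -13]].
Characteristic polynomial det(A - λI) = λ^2 + 8λ + 25 = 0.
Eigenvalues λ = -4 ± 3i (complex conjugate pair).
For λ=-4+3i: an eigenvector is (-1,1) - i(-1,2) = (-1 + i, 1 - 2i).
A real fundamental pair from Re and Im of e^((-4+3i)t)v: X_1 = e^(-4t)(cos(3t)·(-1,1) + sin(3t)·(-1,2)), X_2 = e^(-4t)(sin(3t)·(-1,1) - cos(3t)·(-1,2)).
General solution: K_1X_1 + K_2X_2.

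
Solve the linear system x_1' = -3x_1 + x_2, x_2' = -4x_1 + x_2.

x_1(t) = -c_1e^(-t) - c_2te^(-t) - c_2e^(-t), x_2(t) = -2c_1e^(-t) - 2c_2te^(-t) - 3c_2e^(-t)

Coefficient matrix A = [[-3, 1], [-4, 1]].
Characteristic polynomial det(A - λI) = λ^2 + 2λ + 1 = 0.
Single eigenvalue λ = -1 with algebraic multiplicity 2.
Eigenvector v = (-1,-2); generalized eigenvector w with (A-λI)w=v is (-1,-3).
General solution: e^(-t)[c_1·v + c_2·(t·v + w)].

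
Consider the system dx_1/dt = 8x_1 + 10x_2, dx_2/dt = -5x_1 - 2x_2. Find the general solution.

x_1(t) = -c_1e^(3t)sin(5t) - c_1e^(3t)cos(5t) - c_2e^(3t)sin(5t) + c_2e^(3t)cos(5t), x_2(t) = c_1e^(3t)sin(5t) - c_2e^(3t)cos(5t)

Coefficient matrix A = [[8, 10], [-5, -2]].
Characteristic polynomial det(A - λI) = λ^2 - 6λ + 34 = 0.
Eigenvalues λ = 3 ± 5i (complex conjugate pair).
For λ=3+5i: an eigenvector is (-1,0) - i(-1,1) = (-1 + i, 0 - i).
A real fundamental pair from Re and Im of e^((3+5i)t)v: X_1 = e^(3t)(cos(5t)·(-1,0) + sin(5t)·(-1,1)), X_2 = e^(3t)(sin(5t)·(-1,0) - cos(5t)·(-1,1)).
General solution: c_1X_1 + c_2X_2.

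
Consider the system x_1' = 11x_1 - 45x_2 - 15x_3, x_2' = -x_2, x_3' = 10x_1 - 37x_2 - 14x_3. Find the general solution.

Coefficient matrix A = [[11, -45, -15], [0, -1, 0], [10, -37, -14]].
det(A - λI) = 0 gives eigenvalues λ = 1, -4, -1.
For λ=1: eigenvector (3,0,2).
For λ=-4: eigenvector (1,0,1).
For λ=-1: eigenvector (5,1,1).
General solution: c_1e^(t)(3,0,2) + c_2e^(-4t)(1,0,1) + c_3e^(-t)(5,1,1).

x_1(t) = 3c_1e^(t) + c_2e^(-4t) + 5c_3e^(-t), x_2(t) = c_3e^(-t), x_3(t) = 2c_1e^(t) + c_2e^(-4t) + c_3e^(-t)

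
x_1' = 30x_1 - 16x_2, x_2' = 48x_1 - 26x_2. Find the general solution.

x_1(t) = C_1e^(-2t) - 2C_2e^(6t), x_2(t) = 2C_1e^(-2t) - 3C_2e^(6t)

Coefficient matrix A = [[30, -16], [48, -26]].
Characteristic polynomial det(A - λI) = λ^2 - 4λ - 12 = 0.
Eigenvalues λ = -2, 6.
For λ=-2: (A-λI) row 1 is [32, -16], so an eigenvector is (1, 2).
For λ=6: (A-λI) row 1 is [24, -16], so an eigenvector is (-2, -3).
General solution: C_1e^(-2t)(1,2) + C_2e^(6t)(-2,-3).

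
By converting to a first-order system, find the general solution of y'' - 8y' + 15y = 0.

Let x_1 = y, x_2 = y'. Then x_1' = x_2 and x_2' = -15x_1 + 8x_2.
A = [[0,1],[-15,8]]; det(A-λI) = λ^2 - 8λ + 15.
Eigenvalues λ = 3, 5 with eigenvectors (1,3), (1,5).

y(t) = c_1e^(3t) + c_2e^(5t)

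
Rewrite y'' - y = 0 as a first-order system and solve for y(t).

y(t) = C_1e^(t) + C_2e^(-t)

Let x_1 = y, x_2 = y'. Then x_1' = x_2 and x_2' = x_1.
A = [[0,1],[1,0]]; det(A-λI) = λ^2 - 1.
Eigenvalues λ = 1, -1 with eigenvectors (1,1), (1,-1).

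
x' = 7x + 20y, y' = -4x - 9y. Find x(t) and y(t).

Coefficient matrix A = [[7, 20], [-4, -9]].
Characteristic polynomial det(A - λI) = λ^2 + 2λ + 17 = 0.
Eigenvalues λ = -1 ± 4i (complex conjugate pair).
For λ=-1+4i: an eigenvector is (-2,1) - i(1,0) = (-2 - i, 1).
A real fundamental pair from Re and Im of e^((-1+4i)t)v: X_1 = e^(-t)(cos(4t)·(-2,1) + sin(4t)·(1,0)), X_2 = e^(-t)(sin(4t)·(-2,1) - cos(4t)·(1,0)).
General solution: c_1X_1 + c_2X_2.

x(t) = c_1e^(-t)sin(4t) - 2c_1e^(-t)cos(4t) - 2c_2e^(-t)sin(4t) - c_2e^(-t)cos(4t), y(t) = c_1e^(-t)cos(4t) + c_2e^(-t)sin(4t)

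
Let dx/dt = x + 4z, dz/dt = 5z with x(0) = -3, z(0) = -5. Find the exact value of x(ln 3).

-1209

A = [[1,4],[0,5]]; eigenvalues λ = 1, 5.
Eigenvectors: (1,0) for λ=1, (-1,-1) for λ=5.
From the initial condition, c_1 = 2, c_2 = 5.
x(ln 3) = (2)(3^1)(1) + (5)(3^5)(-1) = -1209.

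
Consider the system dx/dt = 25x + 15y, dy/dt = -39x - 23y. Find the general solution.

x(t) = 2C_1e^(t)sin(3t) - C_1e^(t)cos(3t) - C_2e^(t)sin(3t) - 2C_2e^(t)cos(3t), y(t) = -3C_1e^(t)sin(3t) + 2C_1e^(t)cos(3t) + 2C_2e^(t)sin(3t) + 3C_2e^(t)cos(3t)

Coefficient matrix A = [[25, 15], [-39, -23]].
Characteristic polynomial det(A - λI) = λ^2 - 2λ + 10 = 0.
Eigenvalues λ = 1 ± 3i (complex conjugate pair).
For λ=1+3i: an eigenvector is (-1,2) - i(2,-3) = (-1 - 2i, 2 + 3i).
A real fundamental pair from Re and Im of e^((1+3i)t)v: X_1 = e^(t)(cos(3t)·(-1,2) + sin(3t)·(2,-3)), X_2 = e^(t)(sin(3t)·(-1,2) - cos(3t)·(2,-3)).
General solution: C_1X_1 + C_2X_2.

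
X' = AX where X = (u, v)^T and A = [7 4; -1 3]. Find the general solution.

u(t) = 2C_1e^(5t) + 2C_2te^(5t) + C_2e^(5t), v(t) = -C_1e^(5t) - C_2te^(5t)

Coefficient matrix A = [[7, 4], [-1, 3]].
Characteristic polynomial det(A - λI) = λ^2 - 10λ + 25 = 0.
Single eigenvalue λ = 5 with algebraic multiplicity 2.
Eigenvector v = (2,-1); generalized eigenvector w with (A-λI)w=v is (1,0).
General solution: e^(5t)[C_1·v + C_2·(t·v + w)].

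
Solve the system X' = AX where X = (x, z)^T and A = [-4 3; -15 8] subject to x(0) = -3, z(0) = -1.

x(t) = 5e^(2t)sin(3t) - 3e^(2t)cos(3t), z(t) = 13e^(2t)sin(3t) - e^(2t)cos(3t)

Coefficient matrix A = [[-4, 3], [-15, 8]].
Characteristic polynomial det(A - λI) = λ^2 - 4λ + 13 = 0.
Eigenvalues λ = 2 ± 3i (complex conjugate pair).
For λ=2+3i: an eigenvector is (0,1) - i(1,2) = (0 - i, 1 - 2i).
A real fundamental pair from Re and Im of e^((2+3i)t)v: X_1 = e^(2t)(cos(3t)·(0,1) + sin(3t)·(1,2)), X_2 = e^(2t)(sin(3t)·(0,1) - cos(3t)·(1,2)).
General solution: C_1X_1 + C_2X_2.
Applying x(0)=-3, z(0)=-1 gives C_1=5, C_2=3.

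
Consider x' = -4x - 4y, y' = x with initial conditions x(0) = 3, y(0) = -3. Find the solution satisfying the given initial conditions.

Coefficient matrix A = [[-4, -4], [1, 0]].
Characteristic polynomial det(A - λI) = λ^2 + 4λ + 4 = 0.
Single eigenvalue λ = -2 with algebraic multiplicity 2.
Eigenvector v = (2,-1); generalized eigenvector w with (A-λI)w=v is (1,-1).
General solution: e^(-2t)[c_1·v + c_2·(t·v + w)].
Applying x(0)=3, y(0)=-3 gives c_1=0, c_2=3.

x(t) = 6te^(-2t) + 3e^(-2t), y(t) = -3te^(-2t) - 3e^(-2t)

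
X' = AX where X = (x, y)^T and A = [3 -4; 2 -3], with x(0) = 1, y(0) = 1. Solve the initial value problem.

x(t) = e^(-t), y(t) = e^(-t)

Coefficient matrix A = [[3, -4], [2, -3]].
Characteristic polynomial det(A - λI) = λ^2 - 1 = 0.
Eigenvalues λ = -1, 1.
For λ=-1: (A-λI) row 1 is [4, -4], so an eigenvector is (-1, -1).
For λ=1: (A-λI) row 1 is [2, -4], so an eigenvector is (2, 1).
General solution: c_1e^(-t)(-1,-1) + c_2e^(t)(2,1).
Applying x(0)=1, y(0)=1 gives c_1=-1, c_2=0.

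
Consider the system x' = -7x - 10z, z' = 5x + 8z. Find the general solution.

x(t) = 2c_1e^(-2t) - c_2e^(3t), z(t) = -c_1e^(-2t) + c_2e^(3t)

Coefficient matrix A = [[-7, -10], [5, 8]].
Characteristic polynomial det(A - λI) = λ^2 - λ - 6 = 0.
Eigenvalues λ = -2, 3.
For λ=-2: (A-λI) row 1 is [-5, -10], so an eigenvector is (2, -1).
For λ=3: (A-λI) row 1 is [-10, -10], so an eigenvector is (-1, 1).
General solution: c_1e^(-2t)(2,-1) + c_2e^(3t)(-1,1).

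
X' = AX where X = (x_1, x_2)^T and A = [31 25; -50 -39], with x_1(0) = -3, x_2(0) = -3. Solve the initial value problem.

Coefficient matrix A = [[31, 25], [-50, -39]].
Characteristic polynomial det(A - λI) = λ^2 + 8λ + 41 = 0.
Eigenvalues λ = -4 ± 5i (complex conjugate pair).
For λ=-4+5i: an eigenvector is (-2,3) - i(1,-1) = (-2 - i, 3 + i).
A real fundamental pair from Re and Im of e^((-4+5i)t)v: X_1 = e^(-4t)(cos(5t)·(-2,3) + sin(5t)·(1,-1)), X_2 = e^(-4t)(sin(5t)·(-2,3) - cos(5t)·(1,-1)).
General solution: C_1X_1 + C_2X_2.
Applying x_1(0)=-3, x_2(0)=-3 gives C_1=-6, C_2=15.

x_1(t) = -36e^(-4t)sin(5t) - 3e^(-4t)cos(5t), x_2(t) = 51e^(-4t)sin(5t) - 3e^(-4t)cos(5t)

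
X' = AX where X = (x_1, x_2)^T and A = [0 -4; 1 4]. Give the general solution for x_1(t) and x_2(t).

Coefficient matrix A = [[0, -4], [1, 4]].
Characteristic polynomial det(A - λI) = λ^2 - 4λ + 4 = 0.
Single eigenvalue λ = 2 with algebraic multiplicity 2.
Eigenvector v = (2,-1); generalized eigenvector w with (A-λI)w=v is (-1,0).
General solution: e^(2t)[C_1·v + C_2·(t·v + w)].

x_1(t) = 2C_1e^(2t) + 2C_2te^(2t) - C_2e^(2t), x_2(t) = -C_1e^(2t) - C_2te^(2t)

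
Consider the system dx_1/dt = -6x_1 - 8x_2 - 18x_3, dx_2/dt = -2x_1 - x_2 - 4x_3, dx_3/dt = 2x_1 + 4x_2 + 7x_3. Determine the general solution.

Coefficient matrix A = [[-6, -8, -18], [-2, -1, -4], [2, 4, 7]].
det(A - λI) = 0 gives eigenvalues λ = -1, -2, 3.
For λ=-1: eigenvector (2,1,-1).
For λ=-2: eigenvector (5,2,-2).
For λ=3: eigenvector (-2,0,1).
General solution: c_1e^(-t)(2,1,-1) + c_2e^(-2t)(5,2,-2) + c_3e^(3t)(-2,0,1).

x_1(t) = 2c_1e^(-t) + 5c_2e^(-2t) - 2c_3e^(3t), x_2(t) = c_1e^(-t) + 2c_2e^(-2t), x_3(t) = -c_1e^(-t) - 2c_2e^(-2t) + c_3e^(3t)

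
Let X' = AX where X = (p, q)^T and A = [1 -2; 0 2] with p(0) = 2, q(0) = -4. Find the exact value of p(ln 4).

104

A = [[1,-2],[0,2]]; eigenvalues λ = 2, 1.
Eigenvectors: (-2,1) for λ=2, (1,0) for λ=1.
From the initial condition, c_1 = -4, c_2 = -6.
p(ln 4) = (-4)(4^2)(-2) + (-6)(4^1)(1) = 104.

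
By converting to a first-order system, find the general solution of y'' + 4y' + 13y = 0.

y(t) = c_1e^(-2t)cos(3t) + c_2e^(-2t)sin(3t)

Let x_1 = y, x_2 = y'. Then x_1' = x_2 and x_2' = -13x_1 - 4x_2.
A = [[0,1],[-13,-4]]; det(A-λI) = λ^2 + 4λ + 13.
Eigenvalues λ = -2 ± 3i.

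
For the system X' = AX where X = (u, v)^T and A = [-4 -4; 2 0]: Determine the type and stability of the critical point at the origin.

A = [[-4,-4],[2,0]]; det(A-λI) = λ^2 + 4λ + 8.
λ = -2 ± 2i: negative real part.

stable spiral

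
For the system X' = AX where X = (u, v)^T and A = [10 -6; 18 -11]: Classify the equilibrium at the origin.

saddle

A = [[10,-6],[18,-11]]; det(A-λI) = λ^2 + λ - 2.
λ = 1, -2: opposite signs.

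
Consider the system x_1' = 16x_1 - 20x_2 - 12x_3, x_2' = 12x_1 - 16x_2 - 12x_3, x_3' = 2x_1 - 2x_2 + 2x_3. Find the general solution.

Coefficient matrix A = [[16, -20, -12], [12, -16, -12], [2, -2, 2]].
det(A - λI) = 0 gives eigenvalues λ = 2, -4, 4.
For λ=2: eigenvector (-2,-2,1).
For λ=-4: eigenvector (1,1,0).
For λ=4: eigenvector (1,0,1).
General solution: c_1e^(2t)(-2,-2,1) + c_2e^(-4t)(1,1,0) + c_3e^(4t)(1,0,1).

x_1(t) = -2c_1e^(2t) + c_2e^(-4t) + c_3e^(4t), x_2(t) = -2c_1e^(2t) + c_2e^(-4t), x_3(t) = c_1e^(2t) + c_3e^(4t)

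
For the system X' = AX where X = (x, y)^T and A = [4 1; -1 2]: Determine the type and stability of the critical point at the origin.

unstable improper node

A = [[4,1],[-1,2]]; det(A-λI) = λ^2 - 6λ + 9.
repeated λ = 3 with a single eigenvector.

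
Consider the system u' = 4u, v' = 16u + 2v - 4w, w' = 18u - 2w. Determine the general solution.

u(t) = K_1e^(4t), v(t) = 2K_1e^(4t) - K_2e^(2t) - K_3e^(-2t), w(t) = 3K_1e^(4t) - K_3e^(-2t)

Coefficient matrix A = [[4, 0, 0], [16, 2, -4], [18, 0, -2]].
det(A - λI) = 0 gives eigenvalues λ = 4, 2, -2.
For λ=4: eigenvector (1,2,3).
For λ=2: eigenvector (0,-1,0).
For λ=-2: eigenvector (0,-1,-1).
General solution: K_1e^(4t)(1,2,3) + K_2e^(2t)(0,-1,0) + K_3e^(-2t)(0,-1,-1).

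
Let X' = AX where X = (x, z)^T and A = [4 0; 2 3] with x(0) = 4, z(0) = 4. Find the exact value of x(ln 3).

A = [[4,0],[2,3]]; eigenvalues λ = 3, 4.
Eigenvectors: (0,1) for λ=3, (-1,-2) for λ=4.
From the initial condition, c_1 = -4, c_2 = -4.
x(ln 3) = (-4)(3^3)(0) + (-4)(3^4)(-1) = 324.

324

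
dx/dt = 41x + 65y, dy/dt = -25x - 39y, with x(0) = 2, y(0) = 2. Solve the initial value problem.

x(t) = 42e^(t)sin(5t) + 2e^(t)cos(5t), y(t) = -26e^(t)sin(5t) + 2e^(t)cos(5t)

Coefficient matrix A = [[41, 65], [-25, -39]].
Characteristic polynomial det(A - λI) = λ^2 - 2λ + 26 = 0.
Eigenvalues λ = 1 ± 5i (complex conjugate pair).
For λ=1+5i: an eigenvector is (-3,2) - i(2,-1) = (-3 - 2i, 2 + i).
A real fundamental pair from Re and Im of e^((1+5i)t)v: X_1 = e^(t)(cos(5t)·(-3,2) + sin(5t)·(2,-1)), X_2 = e^(t)(sin(5t)·(-3,2) - cos(5t)·(2,-1)).
General solution: C_1X_1 + C_2X_2.
Applying x(0)=2, y(0)=2 gives C_1=6, C_2=-10.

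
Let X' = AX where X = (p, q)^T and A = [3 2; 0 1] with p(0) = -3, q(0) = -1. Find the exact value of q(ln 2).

A = [[3,2],[0,1]]; eigenvalues λ = 1, 3.
Eigenvectors: (1,-1) for λ=1, (-1,0) for λ=3.
From the initial condition, c_1 = 1, c_2 = 4.
q(ln 2) = (1)(2^1)(-1) + (4)(2^3)(0) = -2.

-2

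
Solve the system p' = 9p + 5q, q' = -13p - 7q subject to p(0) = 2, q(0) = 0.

Coefficient matrix A = [[9, 5], [-13, -7]].
Characteristic polynomial det(A - λI) = λ^2 - 2λ + 2 = 0.
Eigenvalues λ = 1 ± i (complex conjugate pair).
For λ=1+i: an eigenvector is (-2,3) - i(-1,2) = (-2 + i, 3 - 2i).
A real fundamental pair from Re and Im of e^((1+i)t)v: X_1 = e^(t)(cos(t)·(-2,3) + sin(t)·(-1,2)), X_2 = e^(t)(sin(t)·(-2,3) - cos(t)·(-1,2)).
General solution: c_1X_1 + c_2X_2.
Applying p(0)=2, q(0)=0 gives c_1=-4, c_2=-6.

p(t) = 16e^(t)sin(t) + 2e^(t)cos(t), q(t) = -26e^(t)sin(t)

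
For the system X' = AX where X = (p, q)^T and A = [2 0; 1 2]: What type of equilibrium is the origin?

unstable improper node

A = [[2,0],[1,2]]; det(A-λI) = λ^2 - 4λ + 4.
repeated λ = 2 with a single eigenvector.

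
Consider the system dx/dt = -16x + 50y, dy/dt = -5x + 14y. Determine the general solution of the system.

x(t) = 3K_1e^(-t)sin(5t) - K_1e^(-t)cos(5t) - K_2e^(-t)sin(5t) - 3K_2e^(-t)cos(5t), y(t) = K_1e^(-t)sin(5t) - K_2e^(-t)cos(5t)

Coefficient matrix A = [[-16, 50], [-5, 14]].
Characteristic polynomial det(A - λI) = λ^2 + 2λ + 26 = 0.
Eigenvalues λ = -1 ± 5i (complex conjugate pair).
For λ=-1+5i: an eigenvector is (-1,0) - i(3,1) = (-1 - 3i, 0 - i).
A real fundamental pair from Re and Im of e^((-1+5i)t)v: X_1 = e^(-t)(cos(5t)·(-1,0) + sin(5t)·(3,1)), X_2 = e^(-t)(sin(5t)·(-1,0) - cos(5t)·(3,1)).
General solution: K_1X_1 + K_2X_2.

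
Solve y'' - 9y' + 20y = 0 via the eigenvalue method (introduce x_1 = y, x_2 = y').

Let x_1 = y, x_2 = y'. Then x_1' = x_2 and x_2' = -20x_1 + 9x_2.
A = [[0,1],[-20,9]]; det(A-λI) = λ^2 - 9λ + 20.
Eigenvalues λ = 5, 4 with eigenvectors (1,5), (1,4).

y(t) = c_1e^(5t) + c_2e^(4t)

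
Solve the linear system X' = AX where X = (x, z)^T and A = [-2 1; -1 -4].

x(t) = c_1e^(-3t) + c_2te^(-3t) + 3c_2e^(-3t), z(t) = -c_1e^(-3t) - c_2te^(-3t) - 2c_2e^(-3t)

Coefficient matrix A = [[-2, 1], [-1, -4]].
Characteristic polynomial det(A - λI) = λ^2 + 6λ + 9 = 0.
Single eigenvalue λ = -3 with algebraic multiplicity 2.
Eigenvector v = (1,-1); generalized eigenvector w with (A-λI)w=v is (3,-2).
General solution: e^(-3t)[c_1·v + c_2·(t·v + w)].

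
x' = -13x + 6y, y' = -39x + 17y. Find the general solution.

x(t) = C_1e^(2t)sin(3t) + C_1e^(2t)cos(3t) + C_2e^(2t)sin(3t) - C_2e^(2t)cos(3t), y(t) = 2C_1e^(2t)sin(3t) + 3C_1e^(2t)cos(3t) + 3C_2e^(2t)sin(3t) - 2C_2e^(2t)cos(3t)

Coefficient matrix A = [[-13, 6], [-39, 17]].
Characteristic polynomial det(A - λI) = λ^2 - 4λ + 13 = 0.
Eigenvalues λ = 2 ± 3i (complex conjugate pair).
For λ=2+3i: an eigenvector is (1,3) - i(1,2) = (1 - i, 3 - 2i).
A real fundamental pair from Re and Im of e^((2+3i)t)v: X_1 = e^(2t)(cos(3t)·(1,3) + sin(3t)·(1,2)), X_2 = e^(2t)(sin(3t)·(1,3) - cos(3t)·(1,2)).
General solution: C_1X_1 + C_2X_2.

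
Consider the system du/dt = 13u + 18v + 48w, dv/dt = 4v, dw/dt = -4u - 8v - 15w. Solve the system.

Coefficient matrix A = [[13, 18, 48], [0, 4, 0], [-4, -8, -15]].
det(A - λI) = 0 gives eigenvalues λ = -3, 4, 1.
For λ=-3: eigenvector (3,0,-1).
For λ=4: eigenvector (-2,1,0).
For λ=1: eigenvector (4,0,-1).
General solution: C_1e^(-3t)(3,0,-1) + C_2e^(4t)(-2,1,0) + C_3e^(t)(4,0,-1).

u(t) = 3C_1e^(-3t) - 2C_2e^(4t) + 4C_3e^(t), v(t) = C_2e^(4t), w(t) = -C_1e^(-3t) - C_3e^(t)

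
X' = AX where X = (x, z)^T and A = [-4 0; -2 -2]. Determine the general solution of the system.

Coefficient matrix A = [[-4, 0], [-2, -2]].
Characteristic polynomial det(A - λI) = λ^2 + 6λ + 8 = 0.
Eigenvalues λ = -2, -4.
For λ=-2: (A-λI) row 1 is [-2, 0], so an eigenvector is (0, -1).
For λ=-4: (A-λI) row 2 is [-2, 2], so an eigenvector is (1, 1).
General solution: c_1e^(-2t)(0,-1) + c_2e^(-4t)(1,1).

x(t) = c_2e^(-4t), z(t) = -c_1e^(-2t) + c_2e^(-4t)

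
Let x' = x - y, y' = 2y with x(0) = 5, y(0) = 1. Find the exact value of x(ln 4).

A = [[1,-1],[0,2]]; eigenvalues λ = 1, 2.
Eigenvectors: (1,0) for λ=1, (-1,1) for λ=2.
From the initial condition, c_1 = 6, c_2 = 1.
x(ln 4) = (6)(4^1)(1) + (1)(4^2)(-1) = 8.

8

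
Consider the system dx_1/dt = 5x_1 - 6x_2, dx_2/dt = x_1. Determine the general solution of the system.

Coefficient matrix A = [[5, -6], [1, 0]].
Characteristic polynomial det(A - λI) = λ^2 - 5λ + 6 = 0.
Eigenvalues λ = 3, 2.
For λ=3: (A-λI) row 1 is [2, -6], so an eigenvector is (-3, -1).
For λ=2: (A-λI) row 1 is [3, -6], so an eigenvector is (-2, -1).
General solution: K_1e^(3t)(-3,-1) + K_2e^(2t)(-2,-1).

x_1(t) = -3K_1e^(3t) - 2K_2e^(2t), x_2(t) = -K_1e^(3t) - K_2e^(2t)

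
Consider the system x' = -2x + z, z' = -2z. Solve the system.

x(t) = c_1e^(-2t) + c_2te^(-2t) + 2c_2e^(-2t), z(t) = c_2e^(-2t)

Coefficient matrix A = [[-2, 1], [0, -2]].
Characteristic polynomial det(A - λI) = λ^2 + 4λ + 4 = 0.
Single eigenvalue λ = -2 with algebraic multiplicity 2.
Eigenvector v = (1,0); generalized eigenvector w with (A-λI)w=v is (2,1).
General solution: e^(-2t)[c_1·v + c_2·(t·v + w)].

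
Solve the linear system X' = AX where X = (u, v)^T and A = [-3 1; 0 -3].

Coefficient matrix A = [[-3, 1], [0, -3]].
Characteristic polynomial det(A - λI) = λ^2 + 6λ + 9 = 0.
Single eigenvalue λ = -3 with algebraic multiplicity 2.
Eigenvector v = (-1,0); generalized eigenvector w with (A-λI)w=v is (-3,-1).
General solution: e^(-3t)[C_1·v + C_2·(t·v + w)].

u(t) = -C_1e^(-3t) - C_2te^(-3t) - 3C_2e^(-3t), v(t) = -C_2e^(-3t)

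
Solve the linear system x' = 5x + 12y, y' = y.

x(t) = C_1e^(5t) + 3C_2e^(t), y(t) = -C_2e^(t)

Coefficient matrix A = [[5, 12], [0, 1]].
Characteristic polynomial det(A - λI) = λ^2 - 6λ + 5 = 0.
Eigenvalues λ = 5, 1.
For λ=5: (A-λI) row 1 is [0, 12], so an eigenvector is (1, 0).
For λ=1: (A-λI) row 1 is [4, 12], so an eigenvector is (3, -1).
General solution: C_1e^(5t)(1,0) + C_2e^(t)(3,-1).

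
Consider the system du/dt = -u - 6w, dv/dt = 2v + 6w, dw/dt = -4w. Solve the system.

u(t) = -2c_2e^(-4t) + c_3e^(-t), v(t) = c_1e^(2t) + c_2e^(-4t), w(t) = -c_2e^(-4t)

Coefficient matrix A = [[-1, 0, -6], [0, 2, 6], [0, 0, -4]].
det(A - λI) = 0 gives eigenvalues λ = 2, -4, -1.
For λ=2: eigenvector (0,1,0).
For λ=-4: eigenvector (-2,1,-1).
For λ=-1: eigenvector (1,0,0).
General solution: c_1e^(2t)(0,1,0) + c_2e^(-4t)(-2,1,-1) + c_3e^(-t)(1,0,0).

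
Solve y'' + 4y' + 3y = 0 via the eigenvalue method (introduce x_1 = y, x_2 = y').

Let x_1 = y, x_2 = y'. Then x_1' = x_2 and x_2' = -3x_1 - 4x_2.
A = [[0,1],[-3,-4]]; det(A-λI) = λ^2 + 4λ + 3.
Eigenvalues λ = -1, -3 with eigenvectors (1,-1), (1,-3).

y(t) = K_1e^(-t) + K_2e^(-3t)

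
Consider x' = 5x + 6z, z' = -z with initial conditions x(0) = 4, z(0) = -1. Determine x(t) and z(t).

Coefficient matrix A = [[5, 6], [0, -1]].
Characteristic polynomial det(A - λI) = λ^2 - 4λ - 5 = 0.
Eigenvalues λ = 5, -1.
For λ=5: (A-λI) row 1 is [0, 6], so an eigenvector is (-1, 0).
For λ=-1: (A-λI) row 1 is [6, 6], so an eigenvector is (-1, 1).
General solution: C_1e^(5t)(-1,0) + C_2e^(-t)(-1,1).
Applying x(0)=4, z(0)=-1 gives C_1=-3, C_2=-1.

x(t) = 3e^(5t) + e^(-t), z(t) = -e^(-t)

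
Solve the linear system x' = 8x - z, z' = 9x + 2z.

x(t) = -K_1e^(5t) - K_2te^(5t) - K_2e^(5t), z(t) = -3K_1e^(5t) - 3K_2te^(5t) - 2K_2e^(5t)

Coefficient matrix A = [[8, -1], [9, 2]].
Characteristic polynomial det(A - λI) = λ^2 - 10λ + 25 = 0.
Single eigenvalue λ = 5 with algebraic multiplicity 2.
Eigenvector v = (-1,-3); generalized eigenvector w with (A-λI)w=v is (-1,-2).
General solution: e^(5t)[K_1·v + K_2·(t·v + w)].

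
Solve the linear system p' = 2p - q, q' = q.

p(t) = C_1e^(2t) - C_2e^(t), q(t) = -C_2e^(t)

Coefficient matrix A = [[2, -1], [0, 1]].
Characteristic polynomial det(A - λI) = λ^2 - 3λ + 2 = 0.
Eigenvalues λ = 2, 1.
For λ=2: (A-λI) row 1 is [0, -1], so an eigenvector is (1, 0).
For λ=1: (A-λI) row 1 is [1, -1], so an eigenvector is (-1, -1).
General solution: C_1e^(2t)(1,0) + C_2e^(t)(-1,-1).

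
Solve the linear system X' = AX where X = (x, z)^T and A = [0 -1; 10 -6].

Coefficient matrix A = [[0, -1], [10, -6]].
Characteristic polynomial det(A - λI) = λ^2 + 6λ + 10 = 0.
Eigenvalues λ = -3 ± i (complex conjugate pair).
For λ=-3+i: an eigenvector is (-1,-3) - i(0,-1) = (-1, -3 + i).
A real fundamental pair from Re and Im of e^((-3+i)t)v: X_1 = e^(-3t)(cos(t)·(-1,-3) + sin(t)·(0,-1)), X_2 = e^(-3t)(sin(t)·(-1,-3) - cos(t)·(0,-1)).
General solution: K_1X_1 + K_2X_2.

x(t) = -K_1e^(-3t)cos(t) - K_2e^(-3t)sin(t), z(t) = -K_1e^(-3t)sin(t) - 3K_1e^(-3t)cos(t) - 3K_2e^(-3t)sin(t) + K_2e^(-3t)cos(t)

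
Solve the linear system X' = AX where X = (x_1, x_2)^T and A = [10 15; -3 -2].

x_1(t) = 2C_1e^(4t)sin(3t) + C_1e^(4t)cos(3t) + C_2e^(4t)sin(3t) - 2C_2e^(4t)cos(3t), x_2(t) = -C_1e^(4t)sin(3t) + C_2e^(4t)cos(3t)

Coefficient matrix A = [[10, 15], [-3, -2]].
Characteristic polynomial det(A - λI) = λ^2 - 8λ + 25 = 0.
Eigenvalues λ = 4 ± 3i (complex conjugate pair).
For λ=4+3i: an eigenvector is (1,0) - i(2,-1) = (1 - 2i, 0 + i).
A real fundamental pair from Re and Im of e^((4+3i)t)v: X_1 = e^(4t)(cos(3t)·(1,0) + sin(3t)·(2,-1)), X_2 = e^(4t)(sin(3t)·(1,0) - cos(3t)·(2,-1)).
General solution: C_1X_1 + C_2X_2.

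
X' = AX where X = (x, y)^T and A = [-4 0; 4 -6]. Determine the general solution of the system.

Coefficient matrix A = [[-4, 0], [4, -6]].
Characteristic polynomial det(A - λI) = λ^2 + 10λ + 24 = 0.
Eigenvalues λ = -6, -4.
For λ=-6: (A-λI) row 1 is [2, 0], so an eigenvector is (0, -1).
For λ=-4: (A-λI) row 2 is [4, -2], so an eigenvector is (-1, -2).
General solution: C_1e^(-6t)(0,-1) + C_2e^(-4t)(-1,-2).

x(t) = -C_2e^(-4t), y(t) = -C_1e^(-6t) - 2C_2e^(-4t)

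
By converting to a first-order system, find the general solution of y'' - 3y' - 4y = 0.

y(t) = C_1e^(-t) + C_2e^(4t)

Let x_1 = y, x_2 = y'. Then x_1' = x_2 and x_2' = 4x_1 + 3x_2.
A = [[0,1],[4,3]]; det(A-λI) = λ^2 - 3λ - 4.
Eigenvalues λ = -1, 4 with eigenvectors (1,-1), (1,4).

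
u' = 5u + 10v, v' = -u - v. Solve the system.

Coefficient matrix A = [[5, 10], [-1, -1]].
Characteristic polynomial det(A - λI) = λ^2 - 4λ + 5 = 0.
Eigenvalues λ = 2 ± i (complex conjugate pair).
For λ=2+i: an eigenvector is (3,-1) - i(-1,0) = (3 + i, -1).
A real fundamental pair from Re and Im of e^((2+i)t)v: X_1 = e^(2t)(cos(t)·(3,-1) + sin(t)·(-1,0)), X_2 = e^(2t)(sin(t)·(3,-1) - cos(t)·(-1,0)).
General solution: C_1X_1 + C_2X_2.

u(t) = -C_1e^(2t)sin(t) + 3C_1e^(2t)cos(t) + 3C_2e^(2t)sin(t) + C_2e^(2t)cos(t), v(t) = -C_1e^(2t)cos(t) - C_2e^(2t)sin(t)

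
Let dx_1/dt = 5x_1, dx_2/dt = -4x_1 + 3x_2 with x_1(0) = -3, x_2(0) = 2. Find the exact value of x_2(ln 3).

A = [[5,0],[-4,3]]; eigenvalues λ = 5, 3.
Eigenvectors: (1,-2) for λ=5, (0,-1) for λ=3.
From the initial condition, c_1 = -3, c_2 = 4.
x_2(ln 3) = (-3)(3^5)(-2) + (4)(3^3)(-1) = 1350.

1350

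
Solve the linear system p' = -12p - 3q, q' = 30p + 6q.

p(t) = -c_1e^(-3t)cos(3t) - c_2e^(-3t)sin(3t), q(t) = -c_1e^(-3t)sin(3t) + 3c_1e^(-3t)cos(3t) + 3c_2e^(-3t)sin(3t) + c_2e^(-3t)cos(3t)

Coefficient matrix A = [[-12, -3], [30, 6]].
Characteristic polynomial det(A - λI) = λ^2 + 6λ + 18 = 0.
Eigenvalues λ = -3 ± 3i (complex conjugate pair).
For λ=-3+3i: an eigenvector is (-1,3) - i(0,-1) = (-1, 3 + i).
A real fundamental pair from Re and Im of e^((-3+3i)t)v: X_1 = e^(-3t)(cos(3t)·(-1,3) + sin(3t)·(0,-1)), X_2 = e^(-3t)(sin(3t)·(-1,3) - cos(3t)·(0,-1)).
General solution: c_1X_1 + c_2X_2.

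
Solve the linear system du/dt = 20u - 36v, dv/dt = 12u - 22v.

u(t) = 3K_1e^(-4t) - 2K_2e^(2t), v(t) = 2K_1e^(-4t) - K_2e^(2t)

Coefficient matrix A = [[20, -36], [12, -22]].
Characteristic polynomial det(A - λI) = λ^2 + 2λ - 8 = 0.
Eigenvalues λ = -4, 2.
For λ=-4: (A-λI) row 1 is [24, -36], so an eigenvector is (3, 2).
For λ=2: (A-λI) row 1 is [18, -36], so an eigenvector is (-2, -1).
General solution: K_1e^(-4t)(3,2) + K_2e^(2t)(-2,-1).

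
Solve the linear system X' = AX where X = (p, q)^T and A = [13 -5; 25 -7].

Coefficient matrix A = [[13, -5], [25, -7]].
Characteristic polynomial det(A - λI) = λ^2 - 6λ + 34 = 0.
Eigenvalues λ = 3 ± 5i (complex conjugate pair).
For λ=3+5i: an eigenvector is (-1,-2) - i(0,-1) = (-1, -2 + i).
A real fundamental pair from Re and Im of e^((3+5i)t)v: X_1 = e^(3t)(cos(5t)·(-1,-2) + sin(5t)·(0,-1)), X_2 = e^(3t)(sin(5t)·(-1,-2) - cos(5t)·(0,-1)).
General solution: K_1X_1 + K_2X_2.

p(t) = -K_1e^(3t)cos(5t) - K_2e^(3t)sin(5t), q(t) = -K_1e^(3t)sin(5t) - 2K_1e^(3t)cos(5t) - 2K_2e^(3t)sin(5t) + K_2e^(3t)cos(5t)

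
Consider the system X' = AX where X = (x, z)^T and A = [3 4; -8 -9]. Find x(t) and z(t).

x(t) = K_1e^(-5t) - K_2e^(-t), z(t) = -2K_1e^(-5t) + K_2e^(-t)

Coefficient matrix A = [[3, 4], [-8, -9]].
Characteristic polynomial det(A - λI) = λ^2 + 6λ + 5 = 0.
Eigenvalues λ = -5, -1.
For λ=-5: (A-λI) row 1 is [8, 4], so an eigenvector is (1, -2).
For λ=-1: (A-λI) row 1 is [4, 4], so an eigenvector is (-1, 1).
General solution: K_1e^(-5t)(1,-2) + K_2e^(-t)(-1,1).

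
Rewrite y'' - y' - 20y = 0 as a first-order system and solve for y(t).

Let x_1 = y, x_2 = y'. Then x_1' = x_2 and x_2' = 20x_1 + x_2.
A = [[0,1],[20,1]]; det(A-λI) = λ^2 - λ - 20.
Eigenvalues λ = 5, -4 with eigenvectors (1,5), (1,-4).

y(t) = c_1e^(5t) + c_2e^(-4t)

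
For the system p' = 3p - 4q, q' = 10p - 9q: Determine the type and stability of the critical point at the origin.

stable spiral

A = [[3,-4],[10,-9]]; det(A-λI) = λ^2 + 6λ + 13.
λ = -3 ± 2i: negative real part.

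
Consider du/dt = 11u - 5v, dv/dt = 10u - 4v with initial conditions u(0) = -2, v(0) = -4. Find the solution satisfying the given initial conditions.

u(t) = -2e^(t), v(t) = -4e^(t)

Coefficient matrix A = [[11, -5], [10, -4]].
Characteristic polynomial det(A - λI) = λ^2 - 7λ + 6 = 0.
Eigenvalues λ = 1, 6.
For λ=1: (A-λI) row 1 is [10, -5], so an eigenvector is (-1, -2).
For λ=6: (A-λI) row 1 is [5, -5], so an eigenvector is (1, 1).
General solution: C_1e^(t)(-1,-2) + C_2e^(6t)(1,1).
Applying u(0)=-2, v(0)=-4 gives C_1=2, C_2=0.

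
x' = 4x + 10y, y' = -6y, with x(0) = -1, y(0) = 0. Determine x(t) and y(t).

Coefficient matrix A = [[4, 10], [0, -6]].
Characteristic polynomial det(A - λI) = λ^2 + 2λ - 24 = 0.
Eigenvalues λ = -6, 4.
For λ=-6: (A-λI) row 1 is [10, 10], so an eigenvector is (1, -1).
For λ=4: (A-λI) row 1 is [0, 10], so an eigenvector is (-1, 0).
General solution: C_1e^(-6t)(1,-1) + C_2e^(4t)(-1,0).
Applying x(0)=-1, y(0)=0 gives C_1=0, C_2=1.

x(t) = -e^(4t), y(t) = 0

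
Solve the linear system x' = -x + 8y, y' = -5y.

Coefficient matrix A = [[-1, 8], [0, -5]].
Characteristic polynomial det(A - λI) = λ^2 + 6λ + 5 = 0.
Eigenvalues λ = -5, -1.
For λ=-5: (A-λI) row 1 is [4, 8], so an eigenvector is (-2, 1).
For λ=-1: (A-λI) row 1 is [0, 8], so an eigenvector is (-1, 0).
General solution: C_1e^(-5t)(-2,1) + C_2e^(-t)(-1,0).

x(t) = -2C_1e^(-5t) - C_2e^(-t), y(t) = C_1e^(-5t)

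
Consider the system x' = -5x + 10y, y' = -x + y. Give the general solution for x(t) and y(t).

x(t) = -K_1e^(-2t)sin(t) - 3K_1e^(-2t)cos(t) - 3K_2e^(-2t)sin(t) + K_2e^(-2t)cos(t), y(t) = -K_1e^(-2t)cos(t) - K_2e^(-2t)sin(t)

Coefficient matrix A = [[-5, 10], [-1, 1]].
Characteristic polynomial det(A - λI) = λ^2 + 4λ + 5 = 0.
Eigenvalues λ = -2 ± i (complex conjugate pair).
For λ=-2+i: an eigenvector is (-3,-1) - i(-1,0) = (-3 + i, -1).
A real fundamental pair from Re and Im of e^((-2+i)t)v: X_1 = e^(-2t)(cos(t)·(-3,-1) + sin(t)·(-1,0)), X_2 = e^(-2t)(sin(t)·(-3,-1) - cos(t)·(-1,0)).
General solution: K_1X_1 + K_2X_2.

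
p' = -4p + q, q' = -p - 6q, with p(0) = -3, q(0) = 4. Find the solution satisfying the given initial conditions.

Coefficient matrix A = [[-4, 1], [-1, -6]].
Characteristic polynomial det(A - λI) = λ^2 + 10λ + 25 = 0.
Single eigenvalue λ = -5 with algebraic multiplicity 2.
Eigenvector v = (-1,1); generalized eigenvector w with (A-λI)w=v is (0,-1).
General solution: e^(-5t)[K_1·v + K_2·(t·v + w)].
Applying p(0)=-3, q(0)=4 gives K_1=3, K_2=-1.

p(t) = te^(-5t) - 3e^(-5t), q(t) = -te^(-5t) + 4e^(-5t)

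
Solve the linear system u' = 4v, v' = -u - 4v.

u(t) = -2C_1e^(-2t) - 2C_2te^(-2t) - 3C_2e^(-2t), v(t) = C_1e^(-2t) + C_2te^(-2t) + C_2e^(-2t)

Coefficient matrix A = [[0, 4], [-1, -4]].
Characteristic polynomial det(A - λI) = λ^2 + 4λ + 4 = 0.
Single eigenvalue λ = -2 with algebraic multiplicity 2.
Eigenvector v = (-2,1); generalized eigenvector w with (A-λI)w=v is (-3,1).
General solution: e^(-2t)[C_1·v + C_2·(t·v + w)].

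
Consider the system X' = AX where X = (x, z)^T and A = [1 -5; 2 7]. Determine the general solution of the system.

x(t) = 2C_1e^(4t)sin(t) + C_1e^(4t)cos(t) + C_2e^(4t)sin(t) - 2C_2e^(4t)cos(t), z(t) = -C_1e^(4t)sin(t) - C_1e^(4t)cos(t) - C_2e^(4t)sin(t) + C_2e^(4t)cos(t)

Coefficient matrix A = [[1, -5], [2, 7]].
Characteristic polynomial det(A - λI) = λ^2 - 8λ + 17 = 0.
Eigenvalues λ = 4 ± i (complex conjugate pair).
For λ=4+i: an eigenvector is (1,-1) - i(2,-1) = (1 - 2i, -1 + i).
A real fundamental pair from Re and Im of e^((4+i)t)v: X_1 = e^(4t)(cos(t)·(1,-1) + sin(t)·(2,-1)), X_2 = e^(4t)(sin(t)·(1,-1) - cos(t)·(2,-1)).
General solution: C_1X_1 + C_2X_2.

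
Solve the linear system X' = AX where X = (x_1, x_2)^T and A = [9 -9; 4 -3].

Coefficient matrix A = [[9, -9], [4, -3]].
Characteristic polynomial det(A - λI) = λ^2 - 6λ + 9 = 0.
Single eigenvalue λ = 3 with algebraic multiplicity 2.
Eigenvector v = (-3,-2); generalized eigenvector w with (A-λI)w=v is (-2,-1).
General solution: e^(3t)[K_1·v + K_2·(t·v + w)].

x_1(t) = -3K_1e^(3t) - 3K_2te^(3t) - 2K_2e^(3t), x_2(t) = -2K_1e^(3t) - 2K_2te^(3t) - K_2e^(3t)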